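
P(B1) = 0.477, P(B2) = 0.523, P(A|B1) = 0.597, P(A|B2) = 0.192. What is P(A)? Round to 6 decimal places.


P(A) = P(A|B1)*P(B1) + P(A|B2)*P(B2)
P(A|B1)*P(B1) = 0.597 * 0.477 = 0.284769
P(A|B2)*P(B2) = 0.192 * 0.523 = 0.100416
P(A) = 0.284769 + 0.100416 = 0.385185

0.385185


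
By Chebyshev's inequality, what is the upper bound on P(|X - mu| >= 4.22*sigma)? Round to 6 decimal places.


P <= 1/k^2
k^2 = 4.22^2 = 17.8084
1/k^2 = 1 / 17.8084 ≈ 0.05615328

0.056153


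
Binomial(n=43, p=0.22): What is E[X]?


E[X] = n*p = 43 * 0.22 = 9.46

9.46


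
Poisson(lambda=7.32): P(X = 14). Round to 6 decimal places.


P = e^(-lam) * lam^k / k!
e^(-7.32) ≈ 0.0006621622
lam^k = 7.32^14 ≈ 1268104766083.953010
k! = 14! = 87178291200
P = 0.0006621622 * 1268104766083.953010 / 87178291200 ≈ 0.009632

0.009632


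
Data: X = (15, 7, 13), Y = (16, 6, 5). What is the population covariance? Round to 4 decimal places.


Cov = (1/n)*sum((xi-xbar)(yi-ybar))
n = 3, xbar = 35/3 ≈ 11.666667, ybar = 27/3 = 9
sum((xi-xbar)(yi-ybar)) = 32
Cov = 32 / 3 = 32/3 ≈ 10.666667

10.6667


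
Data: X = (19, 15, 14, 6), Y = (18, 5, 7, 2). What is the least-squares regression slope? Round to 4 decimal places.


b = sum((xi-xbar)(yi-ybar)) / sum((xi-xbar)^2)
n = 4, xbar = 54/4 = 13.5, ybar = 32/4 = 8
Sxy = sum((xi-xbar)(yi-ybar)) = 95
Sxx = sum((xi-xbar)^2) = 89
b = Sxy / Sxx = 95/89 ≈ 1.067416

1.0674


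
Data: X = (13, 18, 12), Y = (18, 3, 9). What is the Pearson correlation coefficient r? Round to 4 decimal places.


r = sum((xi-xbar)(yi-ybar)) / sqrt(sum((xi-xbar)^2) * sum((yi-ybar)^2))
n = 3, xbar = 43/3 ≈ 14.333333, ybar = 30/3 = 10
Sxy = sum((xi-xbar)(yi-ybar)) = -34
Sxx = sum((xi-xbar)^2) = 62/3 ≈ 20.666667
Syy = sum((yi-ybar)^2) = 114
sqrt(Sxx*Syy) ≈ 48.538644
r = Sxy / sqrt(Sxx*Syy) = -34 / 48.538644 ≈ -0.700473

-0.7005


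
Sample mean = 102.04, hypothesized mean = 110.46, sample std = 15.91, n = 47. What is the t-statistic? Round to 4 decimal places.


t = (xbar - mu0) / (s/sqrt(n))
xbar - mu0 = 102.04 - 110.46 = -8.42
sqrt(47) ≈ 6.85565460
s/sqrt(n) = 15.91 / 6.85565460 ≈ 2.32071201
t = -8.42 / 2.32071201 ≈ -3.628197

-3.6282


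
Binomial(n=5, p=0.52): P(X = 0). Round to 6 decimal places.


P = C(n,k) * p^k * (1-p)^(n-k)
C(5,0) = 1
p^k = 0.52^0 = 1
(1-p)^(n-k) = 0.48^5 ≈ 0.02548040
P = 1 * 1 * 0.02548040 ≈ 0.025480

0.025480


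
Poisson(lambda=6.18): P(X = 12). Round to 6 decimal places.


P = e^(-lam) * lam^k / k!
e^(-6.18) ≈ 0.002070428
lam^k = 6.18^12 ≈ 3103571113.846457
k! = 12! = 479001600
P = 0.002070428 * 3103571113.846457 / 479001600 ≈ 0.013415

0.013415


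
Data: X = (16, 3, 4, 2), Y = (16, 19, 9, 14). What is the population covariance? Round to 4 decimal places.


Cov = (1/n)*sum((xi-xbar)(yi-ybar))
n = 4, xbar = 25/4 = 6.25, ybar = 58/4 = 14.5
sum((xi-xbar)(yi-ybar)) = 14.5
Cov = 14.5 / 4 = 3.625

3.6250


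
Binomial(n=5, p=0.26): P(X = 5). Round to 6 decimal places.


P = C(n,k) * p^k * (1-p)^(n-k)
C(5,5) = 1
p^k = 0.26^5 ≈ 0.001188138
(1-p)^(n-k) = 0.74^0 = 1
P = 1 * 0.001188138 * 1 ≈ 0.001188

0.001188


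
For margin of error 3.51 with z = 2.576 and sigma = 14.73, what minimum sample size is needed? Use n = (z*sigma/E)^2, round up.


z*sigma/E = 2.576 * 14.73 / 3.51 ≈ 10.810393
(z*sigma/E)^2 ≈ 116.864600
round up: n = 117

117


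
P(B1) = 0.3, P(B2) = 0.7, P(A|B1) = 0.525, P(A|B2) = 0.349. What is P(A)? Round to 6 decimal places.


P(A) = P(A|B1)*P(B1) + P(A|B2)*P(B2)
P(A|B1)*P(B1) = 0.525 * 0.3 = 0.1575
P(A|B2)*P(B2) = 0.349 * 0.7 = 0.2443
P(A) = 0.1575 + 0.2443 = 0.4018

0.401800


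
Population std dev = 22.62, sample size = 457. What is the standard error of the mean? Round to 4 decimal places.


SE = sigma / sqrt(n)
sqrt(457) ≈ 21.377558
SE = 22.62 / 21.377558 ≈ 1.058119

1.0581


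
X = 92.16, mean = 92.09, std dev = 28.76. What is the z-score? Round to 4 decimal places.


z = (X - mu) / sigma
X - mu = 92.16 - 92.09 = 0.07
z = 0.07 / 28.76 = 7/2876 ≈ 0.002434

0.0024


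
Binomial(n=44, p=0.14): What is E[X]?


E[X] = n*p = 44 * 0.14 = 6.16

6.16


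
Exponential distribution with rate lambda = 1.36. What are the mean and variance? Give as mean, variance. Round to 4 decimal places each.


mean = 1/lam, var = 1/lam^2
mean = 1 / 1.36 = 25/34 ≈ 0.735294
lam^2 = 1.36^2 = 1.8496
var = 1 / 1.8496 = 625/1156 ≈ 0.540657

0.7353, 0.5407


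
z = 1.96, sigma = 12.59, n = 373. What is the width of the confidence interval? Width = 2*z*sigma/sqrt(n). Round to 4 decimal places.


width = 2*z*sigma/sqrt(n)
2*z*sigma = 2 * 1.96 * 12.59 = 49.3528
sqrt(373) ≈ 19.313208
width = 49.3528 / 19.313208 ≈ 2.555391

2.5554


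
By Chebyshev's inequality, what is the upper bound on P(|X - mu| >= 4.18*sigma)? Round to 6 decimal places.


P <= 1/k^2
k^2 = 4.18^2 = 17.4724
1/k^2 = 1 / 17.4724 ≈ 0.05723312

0.057233


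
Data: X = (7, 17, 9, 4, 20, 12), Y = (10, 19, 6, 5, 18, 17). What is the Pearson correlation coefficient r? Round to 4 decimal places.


r = sum((xi-xbar)(yi-ybar)) / sqrt(sum((xi-xbar)^2) * sum((yi-ybar)^2))
n = 6, xbar = 69/6 = 11.5, ybar = 75/6 = 12.5
Sxy = sum((xi-xbar)(yi-ybar)) = 168.5
Sxx = sum((xi-xbar)^2) = 185.5
Syy = sum((yi-ybar)^2) = 197.5
sqrt(Sxx*Syy) ≈ 191.405982
r = Sxy / sqrt(Sxx*Syy) = 168.5 / 191.405982 ≈ 0.880328

0.8803


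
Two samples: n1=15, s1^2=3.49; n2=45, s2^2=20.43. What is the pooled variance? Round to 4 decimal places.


sp^2 = ((n1-1)*s1^2 + (n2-1)*s2^2)/(n1+n2-2)
(n1-1)*s1^2 = 14 * 3.49 = 48.86
(n2-1)*s2^2 = 44 * 20.43 = 898.92
numerator = 48.86 + 898.92 = 947.78
n1+n2-2 = 58
sp^2 = 947.78 / 58 = 47389/2900 ≈ 16.341034

16.3410


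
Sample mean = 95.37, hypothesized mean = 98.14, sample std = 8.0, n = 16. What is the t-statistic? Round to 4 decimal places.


t = (xbar - mu0) / (s/sqrt(n))
xbar - mu0 = 95.37 - 98.14 = -2.77
sqrt(16) = 4
s/sqrt(n) = 8.0 / 4 = 2
t = -2.77 / 2 = -1.385

-1.3850


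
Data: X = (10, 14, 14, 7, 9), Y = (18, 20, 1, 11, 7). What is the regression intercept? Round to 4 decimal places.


a = ybar - b*xbar, where b = sum((xi-xbar)(yi-ybar)) / sum((xi-xbar)^2)
n = 5, xbar = 54/5 = 10.8, ybar = 57/5 = 11.4
Sxy = sum((xi-xbar)(yi-ybar)) = -1.6
Sxx = sum((xi-xbar)^2) = 38.8
b = Sxy / Sxx = -4/97 ≈ -0.041237
a = 11.4 - (-0.041237) * 10.8 = 1149/97 ≈ 11.845361

11.8454


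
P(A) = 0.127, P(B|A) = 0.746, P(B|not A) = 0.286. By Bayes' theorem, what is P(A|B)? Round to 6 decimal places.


P(A|B) = P(B|A)*P(A) / P(B), P(B) = P(B|A)*P(A) + P(B|not A)*P(not A)
P(B|A)*P(A) = 0.746 * 0.127 = 0.094742
P(B|not A)*P(not A) = 0.286 * 0.873 = 0.249678
P(B) = 0.094742 + 0.249678 = 0.34442
P(A|B) = 0.094742 / 0.34442 ≈ 0.27507694

0.275077


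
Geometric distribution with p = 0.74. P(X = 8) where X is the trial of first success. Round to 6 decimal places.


P = (1-p)^(k-1) * p
(1-p)^(k-1) = 0.26^7 ≈ 0.00008031810
P = 0.00008031810 * 0.74 ≈ 0.00005943540

0.000059


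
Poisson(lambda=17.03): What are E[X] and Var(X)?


E[X] = Var(X) = lambda = 17.03

17.03, 17.03


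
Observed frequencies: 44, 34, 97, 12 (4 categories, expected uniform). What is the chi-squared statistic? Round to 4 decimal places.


chi2 = sum((O-E)^2/E), E = total/4
total = 187, E = 187/4 = 46.75
(44 - 46.75)^2 / 46.75 = 7.5625 / 46.75 = 11/68 ≈ 0.161765
(34 - 46.75)^2 / 46.75 = 162.5625 / 46.75 = 153/44 ≈ 3.477273
(97 - 46.75)^2 / 46.75 = 2525.0625 / 46.75 = 40401/748 ≈ 54.012032
(12 - 46.75)^2 / 46.75 = 1207.5625 / 46.75 = 19321/748 ≈ 25.830214
chi2 = 15611/187 ≈ 83.481283

83.4813


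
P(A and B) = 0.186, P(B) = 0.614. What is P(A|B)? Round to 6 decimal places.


P(A|B) = P(A and B) / P(B) = 0.186 / 0.614 = 93/307 ≈ 0.30293160

0.302932


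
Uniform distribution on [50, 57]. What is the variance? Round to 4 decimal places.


Var = (b-a)^2 / 12
(b-a)^2 = (57 - 50)^2 = 49
Var = 49/12 ≈ 4.083333

4.0833


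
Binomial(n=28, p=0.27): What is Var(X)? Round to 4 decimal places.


Var = n*p*(1-p) = 28 * 0.27 * 0.73 = 5.5188

5.5188


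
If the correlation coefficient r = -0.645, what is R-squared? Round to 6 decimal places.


R^2 = r^2 = (-0.645)^2 = 0.416025

0.416025


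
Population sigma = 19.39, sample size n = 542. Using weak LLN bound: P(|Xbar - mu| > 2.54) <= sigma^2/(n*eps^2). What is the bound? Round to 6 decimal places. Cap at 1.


bound = min(1, sigma^2/(n*eps^2))
sigma^2 = 19.39^2 = 375.9721
n*eps^2 = 542 * 2.54^2 = 542 * 6.4516 = 3496.7672
sigma^2/(n*eps^2) = 375.9721 / 3496.7672 ≈ 0.10751991

0.107520


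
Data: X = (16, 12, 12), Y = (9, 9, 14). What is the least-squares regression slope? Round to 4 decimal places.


b = sum((xi-xbar)(yi-ybar)) / sum((xi-xbar)^2)
n = 3, xbar = 40/3 ≈ 13.333333, ybar = 32/3 ≈ 10.666667
Sxy = sum((xi-xbar)(yi-ybar)) = -20/3 ≈ -6.666667
Sxx = sum((xi-xbar)^2) = 32/3 ≈ 10.666667
b = Sxy / Sxx = -0.625

-0.6250


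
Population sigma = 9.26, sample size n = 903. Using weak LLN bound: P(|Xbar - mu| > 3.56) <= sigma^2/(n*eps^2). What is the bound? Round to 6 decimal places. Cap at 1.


bound = min(1, sigma^2/(n*eps^2))
sigma^2 = 9.26^2 = 85.7476
n*eps^2 = 903 * 3.56^2 = 903 * 12.6736 = 11444.2608
sigma^2/(n*eps^2) = 85.7476 / 11444.2608 ≈ 0.00749263

0.007493


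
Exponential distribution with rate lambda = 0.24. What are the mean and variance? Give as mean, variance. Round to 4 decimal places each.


mean = 1/lam, var = 1/lam^2
mean = 1 / 0.24 = 25/6 ≈ 4.166667
lam^2 = 0.24^2 = 0.0576
var = 1 / 0.0576 = 625/36 ≈ 17.361111

4.1667, 17.3611


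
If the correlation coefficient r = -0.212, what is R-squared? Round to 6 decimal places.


R^2 = r^2 = (-0.212)^2 = 0.044944

0.044944


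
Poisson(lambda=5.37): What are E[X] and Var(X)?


E[X] = Var(X) = lambda = 5.37

5.37, 5.37


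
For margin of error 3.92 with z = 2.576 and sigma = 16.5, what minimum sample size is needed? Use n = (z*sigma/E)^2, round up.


z*sigma/E = 2.576 * 16.5 / 3.92 = 759/70 ≈ 10.842857
(z*sigma/E)^2 = 576081/4900 ≈ 117.567551
round up: n = 118

118


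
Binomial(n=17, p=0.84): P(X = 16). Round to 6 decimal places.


P = C(n,k) * p^k * (1-p)^(n-k)
C(17,16) = 17
p^k = 0.84^16 ≈ 0.06144246
(1-p)^(n-k) = 0.16^1 = 0.16
P = 17 * 0.06144246 * 0.16 ≈ 0.167123

0.167123


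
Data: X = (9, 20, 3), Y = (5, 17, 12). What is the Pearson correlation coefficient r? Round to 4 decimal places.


r = sum((xi-xbar)(yi-ybar)) / sqrt(sum((xi-xbar)^2) * sum((yi-ybar)^2))
n = 3, xbar = 32/3 ≈ 10.666667, ybar = 34/3 ≈ 11.333333
Sxy = sum((xi-xbar)(yi-ybar)) = 175/3 ≈ 58.333333
Sxx = sum((xi-xbar)^2) = 446/3 ≈ 148.666667
Syy = sum((yi-ybar)^2) = 218/3 ≈ 72.666667
sqrt(Sxx*Syy) ≈ 103.938016
r = Sxy / sqrt(Sxx*Syy) = 58.333333 / 103.938016 ≈ 0.561232

0.5612


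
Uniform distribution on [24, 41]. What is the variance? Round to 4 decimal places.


Var = (b-a)^2 / 12
(b-a)^2 = (41 - 24)^2 = 289
Var = 289/12 ≈ 24.083333

24.0833


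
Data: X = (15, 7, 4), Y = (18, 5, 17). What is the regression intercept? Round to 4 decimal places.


a = ybar - b*xbar, where b = sum((xi-xbar)(yi-ybar)) / sum((xi-xbar)^2)
n = 3, xbar = 26/3 ≈ 8.666667, ybar = 40/3 ≈ 13.333333
Sxy = sum((xi-xbar)(yi-ybar)) = 79/3 ≈ 26.333333
Sxx = sum((xi-xbar)^2) = 194/3 ≈ 64.666667
b = Sxy / Sxx = 79/194 ≈ 0.407216
a = 13.333333 - 0.407216 * 8.666667 = 951/97 ≈ 9.804124

9.8041


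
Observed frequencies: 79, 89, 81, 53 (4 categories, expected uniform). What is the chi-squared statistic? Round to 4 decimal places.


chi2 = sum((O-E)^2/E), E = total/4
total = 302, E = 302/4 = 75.5
(79 - 75.5)^2 / 75.5 = 12.25 / 75.5 = 49/302 ≈ 0.162252
(89 - 75.5)^2 / 75.5 = 182.25 / 75.5 = 729/302 ≈ 2.413907
(81 - 75.5)^2 / 75.5 = 30.25 / 75.5 = 121/302 ≈ 0.400662
(53 - 75.5)^2 / 75.5 = 506.25 / 75.5 = 2025/302 ≈ 6.705298
chi2 = 1462/151 ≈ 9.682119

9.6821


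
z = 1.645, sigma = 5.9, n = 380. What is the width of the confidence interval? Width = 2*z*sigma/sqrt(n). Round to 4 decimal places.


width = 2*z*sigma/sqrt(n)
2*z*sigma = 2 * 1.645 * 5.9 = 19.411
sqrt(380) ≈ 19.493589
width = 19.411 / 19.493589 ≈ 0.995763

0.9958


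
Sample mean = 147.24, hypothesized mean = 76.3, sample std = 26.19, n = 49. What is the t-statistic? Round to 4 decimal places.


t = (xbar - mu0) / (s/sqrt(n))
xbar - mu0 = 147.24 - 76.3 = 70.94
sqrt(49) = 7
s/sqrt(n) = 26.19 / 7 = 2619/700 ≈ 3.74142857
t = 70.94 / 3.74142857 = 49658/2619 ≈ 18.960672

18.9607


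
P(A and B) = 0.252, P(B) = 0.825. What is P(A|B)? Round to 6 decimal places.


P(A|B) = P(A and B) / P(B) = 0.252 / 0.825 = 84/275 ≈ 0.30545455

0.305455


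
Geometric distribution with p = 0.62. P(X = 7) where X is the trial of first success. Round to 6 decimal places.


P = (1-p)^(k-1) * p
(1-p)^(k-1) = 0.38^6 ≈ 0.003010936
P = 0.003010936 * 0.62 ≈ 0.001866781

0.001867


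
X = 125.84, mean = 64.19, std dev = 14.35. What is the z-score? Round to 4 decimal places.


z = (X - mu) / sigma
X - mu = 125.84 - 64.19 = 61.65
z = 61.65 / 14.35 = 1233/287 ≈ 4.296167

4.2962


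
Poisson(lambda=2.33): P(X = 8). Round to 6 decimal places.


P = e^(-lam) * lam^k / k!
e^(-2.33) ≈ 0.09729575
lam^k = 2.33^8 ≈ 868.655089
k! = 8! = 40320
P = 0.09729575 * 868.655089 / 40320 ≈ 0.002096

0.002096


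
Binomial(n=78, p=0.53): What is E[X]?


E[X] = n*p = 78 * 0.53 = 41.34

41.34


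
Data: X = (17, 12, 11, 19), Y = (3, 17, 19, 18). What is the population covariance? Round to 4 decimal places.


Cov = (1/n)*sum((xi-xbar)(yi-ybar))
n = 4, xbar = 59/4 = 14.75, ybar = 57/4 = 14.25
sum((xi-xbar)(yi-ybar)) = -34.75
Cov = -34.75 / 4 = -8.6875

-8.6875


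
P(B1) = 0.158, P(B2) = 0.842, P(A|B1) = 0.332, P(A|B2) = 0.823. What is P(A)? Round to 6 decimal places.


P(A) = P(A|B1)*P(B1) + P(A|B2)*P(B2)
P(A|B1)*P(B1) = 0.332 * 0.158 = 0.052456
P(A|B2)*P(B2) = 0.823 * 0.842 = 0.692966
P(A) = 0.052456 + 0.692966 = 0.745422

0.745422


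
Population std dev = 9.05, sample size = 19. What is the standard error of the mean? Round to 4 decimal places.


SE = sigma / sqrt(n)
sqrt(19) ≈ 4.358899
SE = 9.05 / 4.358899 ≈ 2.076212

2.0762


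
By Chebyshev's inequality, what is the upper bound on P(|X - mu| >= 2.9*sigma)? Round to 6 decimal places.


P <= 1/k^2
k^2 = 2.9^2 = 8.41
1/k^2 = 1 / 8.41 = 100/841 ≈ 0.11890606

0.118906


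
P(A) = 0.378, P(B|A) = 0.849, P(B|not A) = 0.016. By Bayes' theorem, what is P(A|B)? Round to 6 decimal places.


P(A|B) = P(B|A)*P(A) / P(B), P(B) = P(B|A)*P(A) + P(B|not A)*P(not A)
P(B|A)*P(A) = 0.849 * 0.378 = 0.320922
P(B|not A)*P(not A) = 0.016 * 0.622 = 0.009952
P(B) = 0.320922 + 0.009952 = 0.330874
P(A|B) = 0.320922 / 0.330874 ≈ 0.96992209

0.969922


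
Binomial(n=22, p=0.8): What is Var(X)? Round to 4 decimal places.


Var = n*p*(1-p) = 22 * 0.8 * 0.2 = 3.52

3.5200


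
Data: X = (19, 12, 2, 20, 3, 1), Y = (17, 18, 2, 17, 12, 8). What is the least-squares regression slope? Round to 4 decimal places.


b = sum((xi-xbar)(yi-ybar)) / sum((xi-xbar)^2)
n = 6, xbar = 57/6 = 9.5, ybar = 74/6 = 37/3 ≈ 12.333333
Sxy = sum((xi-xbar)(yi-ybar)) = 224
Sxx = sum((xi-xbar)^2) = 377.5
b = Sxy / Sxx = 448/755 ≈ 0.593377

0.5934


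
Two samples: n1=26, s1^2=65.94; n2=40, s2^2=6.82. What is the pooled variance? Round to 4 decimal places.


sp^2 = ((n1-1)*s1^2 + (n2-1)*s2^2)/(n1+n2-2)
(n1-1)*s1^2 = 25 * 65.94 = 1648.5
(n2-1)*s2^2 = 39 * 6.82 = 265.98
numerator = 1648.5 + 265.98 = 1914.48
n1+n2-2 = 64
sp^2 = 1914.48 / 64 = 29.91375

29.9138


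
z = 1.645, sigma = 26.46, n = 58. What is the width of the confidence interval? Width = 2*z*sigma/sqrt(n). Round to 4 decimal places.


width = 2*z*sigma/sqrt(n)
2*z*sigma = 2 * 1.645 * 26.46 = 87.0534
sqrt(58) ≈ 7.615773
width = 87.0534 / 7.615773 ≈ 11.430671

11.4307


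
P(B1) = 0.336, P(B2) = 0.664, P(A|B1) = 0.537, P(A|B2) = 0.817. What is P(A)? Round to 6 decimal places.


P(A) = P(A|B1)*P(B1) + P(A|B2)*P(B2)
P(A|B1)*P(B1) = 0.537 * 0.336 = 0.180432
P(A|B2)*P(B2) = 0.817 * 0.664 = 0.542488
P(A) = 0.180432 + 0.542488 = 0.72292

0.722920


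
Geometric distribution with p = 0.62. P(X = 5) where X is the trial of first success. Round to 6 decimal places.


P = (1-p)^(k-1) * p
(1-p)^(k-1) = 0.38^4 = 0.02085136
P = 0.02085136 * 0.62 ≈ 0.01292784

0.012928


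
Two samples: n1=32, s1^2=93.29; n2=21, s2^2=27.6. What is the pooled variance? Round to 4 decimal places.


sp^2 = ((n1-1)*s1^2 + (n2-1)*s2^2)/(n1+n2-2)
(n1-1)*s1^2 = 31 * 93.29 = 2891.99
(n2-1)*s2^2 = 20 * 27.6 = 552
numerator = 2891.99 + 552 = 3443.99
n1+n2-2 = 51
sp^2 = 3443.99 / 51 = 344399/5100 ≈ 67.529216

67.5292


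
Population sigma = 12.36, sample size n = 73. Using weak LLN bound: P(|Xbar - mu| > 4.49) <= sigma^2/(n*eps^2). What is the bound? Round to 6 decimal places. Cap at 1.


bound = min(1, sigma^2/(n*eps^2))
sigma^2 = 12.36^2 = 152.7696
n*eps^2 = 73 * 4.49^2 = 73 * 20.1601 = 1471.6873
sigma^2/(n*eps^2) = 152.7696 / 1471.6873 ≈ 0.10380575

0.103806


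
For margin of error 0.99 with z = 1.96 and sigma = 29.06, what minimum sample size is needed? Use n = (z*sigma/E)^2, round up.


z*sigma/E = 1.96 * 29.06 / 0.99 = 142394/2475 ≈ 57.532929
(z*sigma/E)^2 ≈ 3310.037953
round up: n = 3311

3311


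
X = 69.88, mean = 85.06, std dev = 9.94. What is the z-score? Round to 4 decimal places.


z = (X - mu) / sigma
X - mu = 69.88 - 85.06 = -15.18
z = -15.18 / 9.94 = -759/497 ≈ -1.527163

-1.5272


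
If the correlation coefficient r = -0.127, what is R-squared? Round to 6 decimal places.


R^2 = r^2 = (-0.127)^2 = 0.016129

0.016129


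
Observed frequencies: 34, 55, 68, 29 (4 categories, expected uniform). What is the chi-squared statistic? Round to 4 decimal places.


chi2 = sum((O-E)^2/E), E = total/4
total = 186, E = 186/4 = 46.5
(34 - 46.5)^2 / 46.5 = 156.25 / 46.5 = 625/186 ≈ 3.360215
(55 - 46.5)^2 / 46.5 = 72.25 / 46.5 = 289/186 ≈ 1.553763
(68 - 46.5)^2 / 46.5 = 462.25 / 46.5 = 1849/186 ≈ 9.940860
(29 - 46.5)^2 / 46.5 = 306.25 / 46.5 = 1225/186 ≈ 6.586022
chi2 = 1994/93 ≈ 21.440860

21.4409


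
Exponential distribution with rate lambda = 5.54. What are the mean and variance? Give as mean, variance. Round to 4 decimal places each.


mean = 1/lam, var = 1/lam^2
mean = 1 / 5.54 = 50/277 ≈ 0.180505
lam^2 = 5.54^2 = 30.6916
var = 1 / 30.6916 ≈ 0.032582

0.1805, 0.0326


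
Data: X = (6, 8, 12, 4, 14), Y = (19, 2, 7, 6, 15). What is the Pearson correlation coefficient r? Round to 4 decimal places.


r = sum((xi-xbar)(yi-ybar)) / sqrt(sum((xi-xbar)^2) * sum((yi-ybar)^2))
n = 5, xbar = 44/5 = 8.8, ybar = 49/5 = 9.8
Sxy = sum((xi-xbar)(yi-ybar)) = 16.8
Sxx = sum((xi-xbar)^2) = 68.8
Syy = sum((yi-ybar)^2) = 194.8
sqrt(Sxx*Syy) ≈ 115.768044
r = Sxy / sqrt(Sxx*Syy) = 16.8 / 115.768044 ≈ 0.145118

0.1451


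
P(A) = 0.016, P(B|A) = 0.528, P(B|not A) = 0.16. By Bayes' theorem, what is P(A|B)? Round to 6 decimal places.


P(A|B) = P(B|A)*P(A) / P(B), P(B) = P(B|A)*P(A) + P(B|not A)*P(not A)
P(B|A)*P(A) = 0.528 * 0.016 = 0.008448
P(B|not A)*P(not A) = 0.16 * 0.984 = 0.15744
P(B) = 0.008448 + 0.15744 = 0.165888
P(A|B) = 0.008448 / 0.165888 = 11/216 ≈ 0.05092593

0.050926


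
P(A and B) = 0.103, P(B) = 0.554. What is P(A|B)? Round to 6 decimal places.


P(A|B) = P(A and B) / P(B) = 0.103 / 0.554 = 103/554 ≈ 0.18592058

0.185921


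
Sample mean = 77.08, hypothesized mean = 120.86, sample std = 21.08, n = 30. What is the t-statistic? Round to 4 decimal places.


t = (xbar - mu0) / (s/sqrt(n))
xbar - mu0 = 77.08 - 120.86 = -43.78
sqrt(30) ≈ 5.47722558
s/sqrt(n) = 21.08 / 5.47722558 ≈ 3.84866384
t = -43.78 / 3.84866384 ≈ -11.375376

-11.3754


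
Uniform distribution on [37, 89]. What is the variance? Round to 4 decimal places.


Var = (b-a)^2 / 12
(b-a)^2 = (89 - 37)^2 = 2704
Var = 2704/12 ≈ 225.333333

225.3333


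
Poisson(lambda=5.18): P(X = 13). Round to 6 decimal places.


P = e^(-lam) * lam^k / k!
e^(-5.18) ≈ 0.005628006
lam^k = 5.18^13 ≈ 1933244915.703547
k! = 13! = 6227020800
P = 0.005628006 * 1933244915.703547 / 6227020800 ≈ 0.001747

0.001747


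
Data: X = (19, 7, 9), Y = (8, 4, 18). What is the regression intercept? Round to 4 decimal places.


a = ybar - b*xbar, where b = sum((xi-xbar)(yi-ybar)) / sum((xi-xbar)^2)
n = 3, xbar = 35/3 ≈ 11.666667, ybar = 30/3 = 10
Sxy = sum((xi-xbar)(yi-ybar)) = -8
Sxx = sum((xi-xbar)^2) = 248/3 ≈ 82.666667
b = Sxy / Sxx = -3/31 ≈ -0.096774
a = 10 - (-0.096774) * 11.666667 = 345/31 ≈ 11.129032

11.1290


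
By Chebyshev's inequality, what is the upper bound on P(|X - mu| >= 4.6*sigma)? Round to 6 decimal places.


P <= 1/k^2
k^2 = 4.6^2 = 21.16
1/k^2 = 1 / 21.16 = 25/529 ≈ 0.04725898

0.047259


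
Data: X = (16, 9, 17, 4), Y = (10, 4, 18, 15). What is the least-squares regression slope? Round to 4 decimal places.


b = sum((xi-xbar)(yi-ybar)) / sum((xi-xbar)^2)
n = 4, xbar = 46/4 = 11.5, ybar = 47/4 = 11.75
Sxy = sum((xi-xbar)(yi-ybar)) = 21.5
Sxx = sum((xi-xbar)^2) = 113
b = Sxy / Sxx = 43/226 ≈ 0.190265

0.1903


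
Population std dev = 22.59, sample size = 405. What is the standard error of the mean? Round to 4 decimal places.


SE = sigma / sqrt(n)
sqrt(405) ≈ 20.124612
SE = 22.59 / 20.124612 ≈ 1.122506

1.1225


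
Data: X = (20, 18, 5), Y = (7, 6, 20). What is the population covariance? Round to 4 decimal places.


Cov = (1/n)*sum((xi-xbar)(yi-ybar))
n = 3, xbar = 43/3 ≈ 14.333333, ybar = 33/3 = 11
sum((xi-xbar)(yi-ybar)) = -125
Cov = -125 / 3 = -125/3 ≈ -41.666667

-41.6667


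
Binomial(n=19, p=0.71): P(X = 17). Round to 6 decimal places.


P = C(n,k) * p^k * (1-p)^(n-k)
C(19,17) = 171
p^k = 0.71^17 ≈ 0.002960683
(1-p)^(n-k) = 0.29^2 = 0.0841
P = 171 * 0.002960683 * 0.0841 ≈ 0.042578

0.042578


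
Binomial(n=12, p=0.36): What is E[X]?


E[X] = n*p = 12 * 0.36 = 4.32

4.32


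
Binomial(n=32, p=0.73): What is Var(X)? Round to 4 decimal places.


Var = n*p*(1-p) = 32 * 0.73 * 0.27 = 6.3072

6.3072


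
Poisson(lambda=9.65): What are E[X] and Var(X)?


E[X] = Var(X) = lambda = 9.65

9.65, 9.65


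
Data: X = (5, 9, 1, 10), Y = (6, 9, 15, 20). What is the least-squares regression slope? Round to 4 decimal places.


b = sum((xi-xbar)(yi-ybar)) / sum((xi-xbar)^2)
n = 4, xbar = 25/4 = 6.25, ybar = 50/4 = 12.5
Sxy = sum((xi-xbar)(yi-ybar)) = 13.5
Sxx = sum((xi-xbar)^2) = 50.75
b = Sxy / Sxx = 54/203 ≈ 0.266010

0.2660


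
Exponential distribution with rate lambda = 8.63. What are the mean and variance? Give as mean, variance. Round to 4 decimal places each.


mean = 1/lam, var = 1/lam^2
mean = 1 / 8.63 = 100/863 ≈ 0.115875
lam^2 = 8.63^2 = 74.4769
var = 1 / 74.4769 ≈ 0.013427

0.1159, 0.0134


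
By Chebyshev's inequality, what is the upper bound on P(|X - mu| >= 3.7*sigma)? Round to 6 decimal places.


P <= 1/k^2
k^2 = 3.7^2 = 13.69
1/k^2 = 1 / 13.69 = 100/1369 ≈ 0.07304602

0.073046


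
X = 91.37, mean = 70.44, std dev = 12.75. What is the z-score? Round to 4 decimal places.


z = (X - mu) / sigma
X - mu = 91.37 - 70.44 = 20.93
z = 20.93 / 12.75 = 2093/1275 ≈ 1.641569

1.6416


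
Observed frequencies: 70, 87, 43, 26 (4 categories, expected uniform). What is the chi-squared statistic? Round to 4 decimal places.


chi2 = sum((O-E)^2/E), E = total/4
total = 226, E = 226/4 = 56.5
(70 - 56.5)^2 / 56.5 = 182.25 / 56.5 = 729/226 ≈ 3.225664
(87 - 56.5)^2 / 56.5 = 930.25 / 56.5 = 3721/226 ≈ 16.464602
(43 - 56.5)^2 / 56.5 = 182.25 / 56.5 = 729/226 ≈ 3.225664
(26 - 56.5)^2 / 56.5 = 930.25 / 56.5 = 3721/226 ≈ 16.464602
chi2 = 4450/113 ≈ 39.380531

39.3805


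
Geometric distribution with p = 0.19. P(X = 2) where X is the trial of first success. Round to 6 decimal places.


P = (1-p)^(k-1) * p
(1-p)^(k-1) = 0.81^1 = 0.81
P = 0.81 * 0.19 = 0.1539

0.153900


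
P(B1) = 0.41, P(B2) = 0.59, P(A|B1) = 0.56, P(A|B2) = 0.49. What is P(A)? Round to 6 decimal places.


P(A) = P(A|B1)*P(B1) + P(A|B2)*P(B2)
P(A|B1)*P(B1) = 0.56 * 0.41 = 0.2296
P(A|B2)*P(B2) = 0.49 * 0.59 = 0.2891
P(A) = 0.2296 + 0.2891 = 0.5187

0.518700


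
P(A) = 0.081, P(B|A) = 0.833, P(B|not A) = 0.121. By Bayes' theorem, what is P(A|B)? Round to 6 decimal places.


P(A|B) = P(B|A)*P(A) / P(B), P(B) = P(B|A)*P(A) + P(B|not A)*P(not A)
P(B|A)*P(A) = 0.833 * 0.081 = 0.067473
P(B|not A)*P(not A) = 0.121 * 0.919 = 0.111199
P(B) = 0.067473 + 0.111199 = 0.178672
P(A|B) = 0.067473 / 0.178672 ≈ 0.37763612

0.377636


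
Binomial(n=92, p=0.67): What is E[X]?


E[X] = n*p = 92 * 0.67 = 61.64

61.64


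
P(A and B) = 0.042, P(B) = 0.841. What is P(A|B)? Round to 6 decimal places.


P(A|B) = P(A and B) / P(B) = 0.042 / 0.841 = 42/841 ≈ 0.04994055

0.049941


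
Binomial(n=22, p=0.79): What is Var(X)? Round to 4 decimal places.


Var = n*p*(1-p) = 22 * 0.79 * 0.21 = 3.6498

3.6498


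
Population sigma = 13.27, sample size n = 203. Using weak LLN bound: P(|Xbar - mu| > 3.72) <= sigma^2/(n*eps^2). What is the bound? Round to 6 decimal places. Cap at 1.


bound = min(1, sigma^2/(n*eps^2))
sigma^2 = 13.27^2 = 176.0929
n*eps^2 = 203 * 3.72^2 = 203 * 13.8384 = 2809.1952
sigma^2/(n*eps^2) = 176.0929 / 2809.1952 ≈ 0.06268447

0.062684


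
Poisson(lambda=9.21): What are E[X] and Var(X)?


E[X] = Var(X) = lambda = 9.21

9.21, 9.21


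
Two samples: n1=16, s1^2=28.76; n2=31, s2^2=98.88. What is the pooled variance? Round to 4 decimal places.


sp^2 = ((n1-1)*s1^2 + (n2-1)*s2^2)/(n1+n2-2)
(n1-1)*s1^2 = 15 * 28.76 = 431.4
(n2-1)*s2^2 = 30 * 98.88 = 2966.4
numerator = 431.4 + 2966.4 = 3397.8
n1+n2-2 = 45
sp^2 = 3397.8 / 45 = 5663/75 ≈ 75.506667

75.5067


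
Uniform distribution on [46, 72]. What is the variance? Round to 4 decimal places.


Var = (b-a)^2 / 12
(b-a)^2 = (72 - 46)^2 = 676
Var = 676/12 ≈ 56.333333

56.3333


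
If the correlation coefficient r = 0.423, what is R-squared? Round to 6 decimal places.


R^2 = r^2 = (0.423)^2 = 0.178929

0.178929


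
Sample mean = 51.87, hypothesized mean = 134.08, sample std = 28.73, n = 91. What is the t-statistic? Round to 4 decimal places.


t = (xbar - mu0) / (s/sqrt(n))
xbar - mu0 = 51.87 - 134.08 = -82.21
sqrt(91) ≈ 9.53939201
s/sqrt(n) = 28.73 / 9.53939201 ≈ 3.01172234
t = -82.21 / 3.01172234 ≈ -27.296673

-27.2967


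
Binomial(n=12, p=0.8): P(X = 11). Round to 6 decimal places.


P = C(n,k) * p^k * (1-p)^(n-k)
C(12,11) = 12
p^k = 0.8^11 ≈ 0.08589935
(1-p)^(n-k) = 0.2^1 = 0.2
P = 12 * 0.08589935 * 0.2 ≈ 0.206158

0.206158


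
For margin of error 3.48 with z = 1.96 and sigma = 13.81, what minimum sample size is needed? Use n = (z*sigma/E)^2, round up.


z*sigma/E = 1.96 * 13.81 / 3.48 = 67669/8700 ≈ 7.778046
(z*sigma/E)^2 ≈ 60.497999
round up: n = 61

61


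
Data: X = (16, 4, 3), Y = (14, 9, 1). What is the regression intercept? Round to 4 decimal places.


a = ybar - b*xbar, where b = sum((xi-xbar)(yi-ybar)) / sum((xi-xbar)^2)
n = 3, xbar = 23/3 ≈ 7.666667, ybar = 24/3 = 8
Sxy = sum((xi-xbar)(yi-ybar)) = 79
Sxx = sum((xi-xbar)^2) = 314/3 ≈ 104.666667
b = Sxy / Sxx = 237/314 ≈ 0.754777
a = 8 - 0.754777 * 7.666667 = 695/314 ≈ 2.213376

2.2134


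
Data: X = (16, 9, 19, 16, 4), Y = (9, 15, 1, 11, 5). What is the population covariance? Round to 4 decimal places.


Cov = (1/n)*sum((xi-xbar)(yi-ybar))
n = 5, xbar = 64/5 = 12.8, ybar = 41/5 = 8.2
sum((xi-xbar)(yi-ybar)) = -30.8
Cov = -30.8 / 5 = -6.16

-6.1600


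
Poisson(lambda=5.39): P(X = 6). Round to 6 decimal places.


P = e^(-lam) * lam^k / k!
e^(-5.39) ≈ 0.004561973
lam^k = 5.39^6 ≈ 24520.684595
k! = 6! = 720
P = 0.004561973 * 24520.684595 / 720 ≈ 0.155365

0.155365


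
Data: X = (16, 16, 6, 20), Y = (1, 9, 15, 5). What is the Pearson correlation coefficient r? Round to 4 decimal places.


r = sum((xi-xbar)(yi-ybar)) / sqrt(sum((xi-xbar)^2) * sum((yi-ybar)^2))
n = 4, xbar = 58/4 = 14.5, ybar = 30/4 = 7.5
Sxy = sum((xi-xbar)(yi-ybar)) = -85
Sxx = sum((xi-xbar)^2) = 107
Syy = sum((yi-ybar)^2) = 107
sqrt(Sxx*Syy) = 107
r = Sxy / sqrt(Sxx*Syy) = -85 / 107 = -85/107 ≈ -0.794393

-0.7944


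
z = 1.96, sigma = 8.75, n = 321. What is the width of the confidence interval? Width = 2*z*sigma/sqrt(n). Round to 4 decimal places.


width = 2*z*sigma/sqrt(n)
2*z*sigma = 2 * 1.96 * 8.75 = 34.3
sqrt(321) ≈ 17.916473
width = 34.3 / 17.916473 ≈ 1.914439

1.9144


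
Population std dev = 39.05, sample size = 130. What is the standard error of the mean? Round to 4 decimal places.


SE = sigma / sqrt(n)
sqrt(130) ≈ 11.401754
SE = 39.05 / 11.401754 ≈ 3.424912

3.4249


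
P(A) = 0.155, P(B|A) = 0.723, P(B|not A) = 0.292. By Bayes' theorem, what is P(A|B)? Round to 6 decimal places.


P(A|B) = P(B|A)*P(A) / P(B), P(B) = P(B|A)*P(A) + P(B|not A)*P(not A)
P(B|A)*P(A) = 0.723 * 0.155 = 0.112065
P(B|not A)*P(not A) = 0.292 * 0.845 = 0.24674
P(B) = 0.112065 + 0.24674 = 0.358805
P(A|B) = 0.112065 / 0.358805 ≈ 0.31232842

0.312328


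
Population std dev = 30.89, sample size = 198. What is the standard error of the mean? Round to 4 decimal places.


SE = sigma / sqrt(n)
sqrt(198) ≈ 14.071247
SE = 30.89 / 14.071247 ≈ 2.195257

2.1953


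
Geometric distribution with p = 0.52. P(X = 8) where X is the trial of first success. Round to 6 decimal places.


P = (1-p)^(k-1) * p
(1-p)^(k-1) = 0.48^7 ≈ 0.005870683
P = 0.005870683 * 0.52 ≈ 0.003052755

0.003053


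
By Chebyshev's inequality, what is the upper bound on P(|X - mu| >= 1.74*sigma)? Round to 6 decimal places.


P <= 1/k^2
k^2 = 1.74^2 = 3.0276
1/k^2 = 1 / 3.0276 = 2500/7569 ≈ 0.33029462

0.330295


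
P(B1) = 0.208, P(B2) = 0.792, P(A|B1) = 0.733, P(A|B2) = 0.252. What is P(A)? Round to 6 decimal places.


P(A) = P(A|B1)*P(B1) + P(A|B2)*P(B2)
P(A|B1)*P(B1) = 0.733 * 0.208 = 0.152464
P(A|B2)*P(B2) = 0.252 * 0.792 = 0.199584
P(A) = 0.152464 + 0.199584 = 0.352048

0.352048


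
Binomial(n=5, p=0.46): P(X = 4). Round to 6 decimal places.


P = C(n,k) * p^k * (1-p)^(n-k)
C(5,4) = 5
p^k = 0.46^4 = 0.04477456
(1-p)^(n-k) = 0.54^1 = 0.54
P = 5 * 0.04477456 * 0.54 ≈ 0.120891

0.120891


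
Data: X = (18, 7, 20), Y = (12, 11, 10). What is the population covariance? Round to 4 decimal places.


Cov = (1/n)*sum((xi-xbar)(yi-ybar))
n = 3, xbar = 45/3 = 15, ybar = 33/3 = 11
sum((xi-xbar)(yi-ybar)) = -2
Cov = -2 / 3 = -2/3 ≈ -0.666667

-0.6667


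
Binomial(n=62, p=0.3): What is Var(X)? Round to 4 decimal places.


Var = n*p*(1-p) = 62 * 0.3 * 0.7 = 13.02

13.0200


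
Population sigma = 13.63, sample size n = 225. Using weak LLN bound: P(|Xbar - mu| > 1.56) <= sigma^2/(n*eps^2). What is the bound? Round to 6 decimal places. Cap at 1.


bound = min(1, sigma^2/(n*eps^2))
sigma^2 = 13.63^2 = 185.7769
n*eps^2 = 225 * 1.56^2 = 225 * 2.4336 = 547.56
sigma^2/(n*eps^2) = 185.7769 / 547.56 ≈ 0.33928136

0.339281


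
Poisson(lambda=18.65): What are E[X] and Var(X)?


E[X] = Var(X) = lambda = 18.65

18.65, 18.65


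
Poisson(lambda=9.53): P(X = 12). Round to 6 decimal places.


P = e^(-lam) * lam^k / k!
e^(-9.53) ≈ 0.00007263962
lam^k = 9.53^12 ≈ 561196311142.728776
k! = 12! = 479001600
P = 0.00007263962 * 561196311142.728776 / 479001600 ≈ 0.085104

0.085104


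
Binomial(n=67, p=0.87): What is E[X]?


E[X] = n*p = 67 * 0.87 = 58.29

58.29


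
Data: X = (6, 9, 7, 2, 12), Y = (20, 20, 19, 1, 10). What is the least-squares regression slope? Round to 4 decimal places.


b = sum((xi-xbar)(yi-ybar)) / sum((xi-xbar)^2)
n = 5, xbar = 36/5 = 7.2, ybar = 70/5 = 14
Sxy = sum((xi-xbar)(yi-ybar)) = 51
Sxx = sum((xi-xbar)^2) = 54.8
b = Sxy / Sxx = 255/274 ≈ 0.930657

0.9307


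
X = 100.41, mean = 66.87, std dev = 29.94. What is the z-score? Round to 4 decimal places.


z = (X - mu) / sigma
X - mu = 100.41 - 66.87 = 33.54
z = 33.54 / 29.94 = 559/499 ≈ 1.120240

1.1202


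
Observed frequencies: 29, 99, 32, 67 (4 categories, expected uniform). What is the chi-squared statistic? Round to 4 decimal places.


chi2 = sum((O-E)^2/E), E = total/4
total = 227, E = 227/4 = 56.75
(29 - 56.75)^2 / 56.75 = 770.0625 / 56.75 = 12321/908 ≈ 13.569383
(99 - 56.75)^2 / 56.75 = 1785.0625 / 56.75 = 28561/908 ≈ 31.454846
(32 - 56.75)^2 / 56.75 = 612.5625 / 56.75 = 9801/908 ≈ 10.794053
(67 - 56.75)^2 / 56.75 = 105.0625 / 56.75 = 1681/908 ≈ 1.851322
chi2 = 13091/227 ≈ 57.669604

57.6696


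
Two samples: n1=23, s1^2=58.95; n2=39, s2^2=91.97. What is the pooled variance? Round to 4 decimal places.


sp^2 = ((n1-1)*s1^2 + (n2-1)*s2^2)/(n1+n2-2)
(n1-1)*s1^2 = 22 * 58.95 = 1296.9
(n2-1)*s2^2 = 38 * 91.97 = 3494.86
numerator = 1296.9 + 3494.86 = 4791.76
n1+n2-2 = 60
sp^2 = 4791.76 / 60 = 59897/750 ≈ 79.862667

79.8627


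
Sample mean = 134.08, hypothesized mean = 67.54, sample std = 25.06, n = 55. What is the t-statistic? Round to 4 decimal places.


t = (xbar - mu0) / (s/sqrt(n))
xbar - mu0 = 134.08 - 67.54 = 66.54
sqrt(55) ≈ 7.41619849
s/sqrt(n) = 25.06 / 7.41619849 ≈ 3.37908971
t = 66.54 / 3.37908971 ≈ 19.691694

19.6917


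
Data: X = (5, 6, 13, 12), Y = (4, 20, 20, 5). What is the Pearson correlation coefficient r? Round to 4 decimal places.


r = sum((xi-xbar)(yi-ybar)) / sqrt(sum((xi-xbar)^2) * sum((yi-ybar)^2))
n = 4, xbar = 36/4 = 9, ybar = 49/4 = 12.25
Sxy = sum((xi-xbar)(yi-ybar)) = 19
Sxx = sum((xi-xbar)^2) = 50
Syy = sum((yi-ybar)^2) = 240.75
sqrt(Sxx*Syy) ≈ 109.715541
r = Sxy / sqrt(Sxx*Syy) = 19 / 109.715541 ≈ 0.173175

0.1732


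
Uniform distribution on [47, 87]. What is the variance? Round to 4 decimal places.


Var = (b-a)^2 / 12
(b-a)^2 = (87 - 47)^2 = 1600
Var = 1600/12 ≈ 133.333333

133.3333


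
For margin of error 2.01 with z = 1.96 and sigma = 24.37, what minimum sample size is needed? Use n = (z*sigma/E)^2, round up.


z*sigma/E = 1.96 * 24.37 / 2.01 = 119413/5025 ≈ 23.763781
(z*sigma/E)^2 ≈ 564.717292
round up: n = 565

565


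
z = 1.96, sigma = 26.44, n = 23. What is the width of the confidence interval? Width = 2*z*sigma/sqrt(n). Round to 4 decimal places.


width = 2*z*sigma/sqrt(n)
2*z*sigma = 2 * 1.96 * 26.44 = 103.6448
sqrt(23) ≈ 4.795832
width = 103.6448 / 4.795832 ≈ 21.611435

21.6114


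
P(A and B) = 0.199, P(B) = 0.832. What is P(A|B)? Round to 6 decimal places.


P(A|B) = P(A and B) / P(B) = 0.199 / 0.832 = 199/832 ≈ 0.23918269

0.239183


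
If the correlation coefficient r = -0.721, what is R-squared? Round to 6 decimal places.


R^2 = r^2 = (-0.721)^2 = 0.519841

0.519841


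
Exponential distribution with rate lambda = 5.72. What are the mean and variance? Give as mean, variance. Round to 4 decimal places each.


mean = 1/lam, var = 1/lam^2
mean = 1 / 5.72 = 25/143 ≈ 0.174825
lam^2 = 5.72^2 = 32.7184
var = 1 / 32.7184 ≈ 0.030564

0.1748, 0.0306


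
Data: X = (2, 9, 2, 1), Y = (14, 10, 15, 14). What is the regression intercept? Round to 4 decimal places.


a = ybar - b*xbar, where b = sum((xi-xbar)(yi-ybar)) / sum((xi-xbar)^2)
n = 4, xbar = 14/4 = 3.5, ybar = 53/4 = 13.25
Sxy = sum((xi-xbar)(yi-ybar)) = -23.5
Sxx = sum((xi-xbar)^2) = 41
b = Sxy / Sxx = -47/82 ≈ -0.573171
a = 13.25 - (-0.573171) * 3.5 = 1251/82 ≈ 15.256098

15.2561


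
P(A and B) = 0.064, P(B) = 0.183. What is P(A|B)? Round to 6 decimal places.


P(A|B) = P(A and B) / P(B) = 0.064 / 0.183 = 64/183 ≈ 0.34972678

0.349727


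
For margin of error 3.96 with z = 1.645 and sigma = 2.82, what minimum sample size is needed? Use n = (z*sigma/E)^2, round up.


z*sigma/E = 1.645 * 2.82 / 3.96 ≈ 1.171439
(z*sigma/E)^2 ≈ 1.372270
round up: n = 2

2


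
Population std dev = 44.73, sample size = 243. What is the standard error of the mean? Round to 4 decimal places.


SE = sigma / sqrt(n)
sqrt(243) ≈ 15.588457
SE = 44.73 / 15.588457 ≈ 2.869431

2.8694


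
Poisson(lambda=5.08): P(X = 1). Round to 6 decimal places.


P = e^(-lam) * lam^k / k!
e^(-5.08) ≈ 0.006219909
lam^k = 5.08^1 = 5.08
k! = 1! = 1
P = 0.006219909 * 5.08 / 1 ≈ 0.031597

0.031597


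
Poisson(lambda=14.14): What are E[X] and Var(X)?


E[X] = Var(X) = lambda = 14.14

14.14, 14.14


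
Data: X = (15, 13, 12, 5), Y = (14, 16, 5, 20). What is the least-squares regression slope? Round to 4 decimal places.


b = sum((xi-xbar)(yi-ybar)) / sum((xi-xbar)^2)
n = 4, xbar = 45/4 = 11.25, ybar = 55/4 = 13.75
Sxy = sum((xi-xbar)(yi-ybar)) = -40.75
Sxx = sum((xi-xbar)^2) = 56.75
b = Sxy / Sxx = -163/227 ≈ -0.718062

-0.7181


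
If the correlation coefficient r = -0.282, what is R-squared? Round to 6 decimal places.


R^2 = r^2 = (-0.282)^2 = 0.079524

0.079524


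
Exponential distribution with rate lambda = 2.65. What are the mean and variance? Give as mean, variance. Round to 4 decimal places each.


mean = 1/lam, var = 1/lam^2
mean = 1 / 2.65 = 20/53 ≈ 0.377358
lam^2 = 2.65^2 = 7.0225
var = 1 / 7.0225 = 400/2809 ≈ 0.142399

0.3774, 0.1424


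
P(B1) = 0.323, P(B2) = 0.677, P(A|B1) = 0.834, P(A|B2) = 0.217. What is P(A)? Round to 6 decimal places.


P(A) = P(A|B1)*P(B1) + P(A|B2)*P(B2)
P(A|B1)*P(B1) = 0.834 * 0.323 = 0.269382
P(A|B2)*P(B2) = 0.217 * 0.677 = 0.146909
P(A) = 0.269382 + 0.146909 = 0.416291

0.416291


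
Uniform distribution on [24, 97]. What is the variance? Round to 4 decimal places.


Var = (b-a)^2 / 12
(b-a)^2 = (97 - 24)^2 = 5329
Var = 5329/12 ≈ 444.083333

444.0833


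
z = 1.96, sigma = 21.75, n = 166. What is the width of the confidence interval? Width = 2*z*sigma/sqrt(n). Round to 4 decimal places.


width = 2*z*sigma/sqrt(n)
2*z*sigma = 2 * 1.96 * 21.75 = 85.26
sqrt(166) ≈ 12.884099
width = 85.26 / 12.884099 ≈ 6.617459

6.6175


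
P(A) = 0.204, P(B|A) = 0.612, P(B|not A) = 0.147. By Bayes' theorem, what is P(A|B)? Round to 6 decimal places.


P(A|B) = P(B|A)*P(A) / P(B), P(B) = P(B|A)*P(A) + P(B|not A)*P(not A)
P(B|A)*P(A) = 0.612 * 0.204 = 0.124848
P(B|not A)*P(not A) = 0.147 * 0.796 = 0.117012
P(B) = 0.124848 + 0.117012 = 0.24186
P(A|B) = 0.124848 / 0.24186 ≈ 0.51619945

0.516199


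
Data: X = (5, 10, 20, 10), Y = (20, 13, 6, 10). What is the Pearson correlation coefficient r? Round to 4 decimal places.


r = sum((xi-xbar)(yi-ybar)) / sqrt(sum((xi-xbar)^2) * sum((yi-ybar)^2))
n = 4, xbar = 45/4 = 11.25, ybar = 49/4 = 12.25
Sxy = sum((xi-xbar)(yi-ybar)) = -101.25
Sxx = sum((xi-xbar)^2) = 118.75
Syy = sum((yi-ybar)^2) = 104.75
sqrt(Sxx*Syy) ≈ 111.530545
r = Sxy / sqrt(Sxx*Syy) = -101.25 / 111.530545 ≈ -0.907823

-0.9078


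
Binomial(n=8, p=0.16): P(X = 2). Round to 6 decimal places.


P = C(n,k) * p^k * (1-p)^(n-k)
C(8,2) = 28
p^k = 0.16^2 = 0.0256
(1-p)^(n-k) = 0.84^6 ≈ 0.3512980
P = 28 * 0.0256 * 0.3512980 ≈ 0.251810

0.251810


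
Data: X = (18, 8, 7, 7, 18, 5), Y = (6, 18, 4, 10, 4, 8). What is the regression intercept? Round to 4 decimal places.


a = ybar - b*xbar, where b = sum((xi-xbar)(yi-ybar)) / sum((xi-xbar)^2)
n = 6, xbar = 63/6 = 10.5, ybar = 50/6 = 25/3 ≈ 8.333333
Sxy = sum((xi-xbar)(yi-ybar)) = -63
Sxx = sum((xi-xbar)^2) = 173.5
b = Sxy / Sxx = -126/347 ≈ -0.363112
a = 8.333333 - (-0.363112) * 10.5 = 12644/1041 ≈ 12.146013

12.1460


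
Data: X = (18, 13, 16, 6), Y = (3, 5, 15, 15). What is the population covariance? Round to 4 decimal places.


Cov = (1/n)*sum((xi-xbar)(yi-ybar))
n = 4, xbar = 53/4 = 13.25, ybar = 38/4 = 9.5
sum((xi-xbar)(yi-ybar)) = -54.5
Cov = -54.5 / 4 = -13.625

-13.6250


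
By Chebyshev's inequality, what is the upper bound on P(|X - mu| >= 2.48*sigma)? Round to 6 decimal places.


P <= 1/k^2
k^2 = 2.48^2 = 6.1504
1/k^2 = 1 / 6.1504 = 625/3844 ≈ 0.16259105

0.162591
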